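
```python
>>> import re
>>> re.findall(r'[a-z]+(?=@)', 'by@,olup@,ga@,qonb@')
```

The positive lookaround only admits positions where the adjacent text matches; those characters stay outside the span.
Scanning left to right: at [0:2] → 'by'; at [4:8] → 'olup'; at [10:12] → 'ga'; at [14:18] → 'qonb'.
`findall` yields the raw match text (4 of them) because the pattern has no groups.

['by', 'olup', 'ga', 'qonb']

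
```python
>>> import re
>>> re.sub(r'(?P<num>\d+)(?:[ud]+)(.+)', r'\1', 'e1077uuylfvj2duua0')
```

The pattern matches one or more of a digit (captured as 'num'); then one or more of one of [ud] (non-capturing group); then one or more of any character (captured).
`\1` in the replacement pulls in group 1's text for each match.

'e1077'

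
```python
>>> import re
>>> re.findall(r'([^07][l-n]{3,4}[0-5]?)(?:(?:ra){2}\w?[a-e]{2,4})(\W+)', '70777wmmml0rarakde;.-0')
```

2 groups means the one result is a tuple of 2 captured strings — 1 here.

[('wmmml0', ';.-')]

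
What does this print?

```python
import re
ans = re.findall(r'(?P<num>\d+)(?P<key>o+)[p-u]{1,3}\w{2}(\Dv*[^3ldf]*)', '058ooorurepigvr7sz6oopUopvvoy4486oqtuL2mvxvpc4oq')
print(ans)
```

[('058', 'ooo', 'igvr7sz6oopUopvvoy4486oqtuL2mvxvpc4oq')]

This matches one or more of a digit (captured as 'num'); then one or more of a literal 'o' (captured as 'key'); then 1 to 3 of a character in [p-u], then exactly 2 of a word character; then a non-digit, then zero or more of the literal 'v', then zero or more of any character except [3ldf] (captured).
Walking the string: at [0:48] match '058ooorurepigvr7sz6oopUopvvoy4486oqtuL2mvxvpc4oq', groups = ('058', 'ooo', 'igvr7sz6oopUopvvoy4486oqtuL2mvxvpc4oq').
Multiple groups make `findall` return tuples — one 3-tuple for the one match.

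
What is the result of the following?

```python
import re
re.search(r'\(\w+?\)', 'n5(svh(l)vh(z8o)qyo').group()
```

`re.search` tries every starting position until one works.
The match spans [6:9] → '(l)'.

'(l)'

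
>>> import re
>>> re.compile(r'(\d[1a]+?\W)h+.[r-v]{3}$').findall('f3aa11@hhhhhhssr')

['3aa11@']

This matches a digit, then one or more of one of [1a] (lazy), then a non-word character (captured); then one or more of the literal 'h', then any character, then exactly 3 of a character in [r-v]; then anchored at the end.
Scanning left to right: at [1:16] match '3aa11@hhhhhhssr', group 1 = '3aa11@'.
One capturing group, so `findall` returns just the captured substring from the one match — 1 in all.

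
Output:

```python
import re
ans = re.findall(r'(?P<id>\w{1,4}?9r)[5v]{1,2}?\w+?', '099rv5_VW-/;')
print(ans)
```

This matches 1 to 4 of a word character (lazy), then the literal '9r' (captured as 'id'); then 1 to 2 of one of [5v] (lazy), then one or more of a word character (lazy).
One capturing group, so `findall` returns just the captured substring from the one match — 1 in all.

['099r']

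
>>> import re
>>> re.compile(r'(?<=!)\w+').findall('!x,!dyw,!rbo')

['x', 'dyw', 'rbo']

The `(?=…)`/`(?<=…)` assertion just peeks at neighbouring text; it doesn't advance the match position.
Walking the string: at [1:2] → 'x'; at [4:7] → 'dyw'; at [9:12] → 'rbo'.
With no groups in the pattern, `findall` gives back each whole match — 3 here.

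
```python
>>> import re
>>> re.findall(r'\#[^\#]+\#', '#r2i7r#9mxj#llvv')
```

['#r2i7r#']

Since nothing is captured, `findall` lists the 1 matched substring directly.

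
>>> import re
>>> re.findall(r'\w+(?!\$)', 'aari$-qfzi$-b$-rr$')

A negative assertion filters positions out without eating any characters.
Walking the string: at [0:3] → 'aar'; at [6:9] → 'qfz'; at [15:16] → 'r'.
`findall` yields the raw match text (3 of them) because the pattern has no groups.

['aar', 'qfz', 'r']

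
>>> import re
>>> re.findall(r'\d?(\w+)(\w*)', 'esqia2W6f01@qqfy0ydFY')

[('esqia2W6f01', ''), ('qqfy0ydFY', '')]

This matches optionally a digit; then one or more of a word character (captured); then zero or more of a word character (captured).
Matches: at [0:11] match 'esqia2W6f01', groups = ('esqia2W6f01', ''); at [12:21] match 'qqfy0ydFY', groups = ('qqfy0ydFY', '').
`findall` packs the 2 group values into a tuple for every match.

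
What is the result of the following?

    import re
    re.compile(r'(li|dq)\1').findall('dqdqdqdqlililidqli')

['dq', 'dq', 'li']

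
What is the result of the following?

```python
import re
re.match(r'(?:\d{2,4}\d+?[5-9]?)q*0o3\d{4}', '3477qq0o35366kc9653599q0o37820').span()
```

(0, 13)

`match` is anchored at position 0; if the pattern doesn't fit there, it returns None.
The match spans [0:13] → '3477qq0o35366'.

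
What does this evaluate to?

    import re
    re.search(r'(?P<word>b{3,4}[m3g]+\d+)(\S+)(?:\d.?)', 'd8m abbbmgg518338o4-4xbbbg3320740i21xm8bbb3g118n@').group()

'bbbmgg518338o4-4xbbbg3320740i21xm8bbb3g118n'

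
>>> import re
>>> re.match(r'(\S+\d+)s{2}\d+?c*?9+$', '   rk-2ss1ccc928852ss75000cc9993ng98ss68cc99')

None

`re.match` won't scan ahead — the pattern has to work from the very first character.
Here position 0 doesn't satisfy it, so the call returns None.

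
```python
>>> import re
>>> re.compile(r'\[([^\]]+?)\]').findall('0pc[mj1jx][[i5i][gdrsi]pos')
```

['mj1jx', '[i5i', 'gdrsi']

Walking the string: at [3:10] match '[mj1jx]', group 1 = 'mj1jx'; at [10:16] match '[[i5i]', group 1 = '[i5i'; at [16:23] match '[gdrsi]', group 1 = 'gdrsi'.
`findall` collects group 1 from each match (3 total).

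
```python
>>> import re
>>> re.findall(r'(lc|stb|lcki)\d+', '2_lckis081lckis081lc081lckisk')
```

Scanning left to right: at [18:23] match 'lc081', group 1 = 'lc'.
One capturing group, so `findall` returns just the captured substring from the one match — 1 in all.

['lc']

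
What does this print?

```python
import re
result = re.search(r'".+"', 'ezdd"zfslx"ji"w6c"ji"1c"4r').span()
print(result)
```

(4, 24)

The match spans [4:24] → '"zfslx"ji"w6c"ji"1c"'.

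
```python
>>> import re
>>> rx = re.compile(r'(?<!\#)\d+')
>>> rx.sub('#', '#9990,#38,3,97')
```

'#9#,#3#,#,#'

A negative assertion filters positions out without eating any characters.
Each match is replaced by '#'.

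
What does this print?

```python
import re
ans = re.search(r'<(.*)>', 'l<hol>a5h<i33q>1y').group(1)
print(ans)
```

hol>a5h<i33q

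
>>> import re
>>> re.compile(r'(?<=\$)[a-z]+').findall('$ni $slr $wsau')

Lookahead/lookbehind check context without consuming it, so the matched span excludes the asserted characters.
Matches: at [1:3] → 'ni'; at [5:8] → 'slr'; at [10:14] → 'wsau'.
With no groups in the pattern, `findall` gives back each whole match — 3 here.

['ni', 'slr', 'wsau']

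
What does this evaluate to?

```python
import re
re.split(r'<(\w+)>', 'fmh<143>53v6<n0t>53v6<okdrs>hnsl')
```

['fmh', '143', '53v6', 'n0t', '53v6', 'okdrs', 'hnsl']

`re.split` interleaves the captured-group text with the surrounding fragments.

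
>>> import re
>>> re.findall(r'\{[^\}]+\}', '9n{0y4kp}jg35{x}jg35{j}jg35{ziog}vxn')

`findall` yields the raw match text (4 of them) because the pattern has no groups.

['{0y4kp}', '{x}', '{j}', '{ziog}']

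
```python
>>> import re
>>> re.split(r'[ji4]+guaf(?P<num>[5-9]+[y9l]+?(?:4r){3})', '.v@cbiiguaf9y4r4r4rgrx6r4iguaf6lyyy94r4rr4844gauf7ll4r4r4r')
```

The pattern matches one or more of one of [ji4], then the literal 'g', then the literal 'uaf'; then one or more of a character in [5-9], then one or more of one of [y9l] (lazy), then the literal '4r' repeated 3 times (captured as 'num').
Matches to split on: at [5:19] → 'iiguaf9y4r4r4r'.
Because the pattern has a capturing group, `split` also inserts each captured text between the pieces.

['.v@cb', '9y4r4r4r', 'grx6r4iguaf6lyyy94r4rr4844gauf7ll4r4r4r']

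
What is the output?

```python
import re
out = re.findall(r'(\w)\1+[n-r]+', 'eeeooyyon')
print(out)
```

The backreference `\1` re-matches whatever the first group consumed, character for character.
Matches: at [0:5] match 'eeeoo', group 1 = 'e'; at [5:9] match 'yyon', group 1 = 'y'.
`findall` collects group 1 from each match (2 total).

['e', 'y']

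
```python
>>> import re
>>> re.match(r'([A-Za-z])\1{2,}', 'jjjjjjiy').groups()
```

The match spans [0:6] → 'jjjjjj'.
Captured: group 1 = 'j'.

('j',)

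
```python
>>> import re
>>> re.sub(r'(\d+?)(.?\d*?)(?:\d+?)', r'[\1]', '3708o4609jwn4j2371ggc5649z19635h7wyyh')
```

'[3][8][6]jwn[4][3]ggc[5][9][9][5]wyyh'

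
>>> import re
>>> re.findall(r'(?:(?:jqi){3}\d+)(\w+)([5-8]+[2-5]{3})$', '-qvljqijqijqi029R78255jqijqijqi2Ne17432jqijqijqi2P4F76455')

The pattern matches the literal 'jqi' repeated 3 times, then one or more of a digit (non-capturing group); then one or more of a word character (captured); then one or more of a character in [5-8], then exactly 3 of a character in [2-5] (captured); then anchored at the end.
Matches: at [4:57] match 'jqijqijqi029R78255jqijqijqi2Ne17432jqijqijqi2P4F76455', groups = ('R78255jqijqijqi2Ne17432jqijqijqi2P4F7', '6455').
With 2 capturing groups, `findall` returns a 2-tuple per match.

[('R78255jqijqijqi2Ne17432jqijqijqi2P4F7', '6455')]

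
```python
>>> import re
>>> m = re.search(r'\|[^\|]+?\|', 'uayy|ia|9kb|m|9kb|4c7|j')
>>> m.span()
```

The match spans [4:8] → '|ia|'.

(4, 8)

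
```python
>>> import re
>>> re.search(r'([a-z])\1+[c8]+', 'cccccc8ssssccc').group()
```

'cccccc8'

A backreference is literal: `\1` must see the identical characters the first group matched.
`search` walks the string left to right and returns the first match it finds.
The match spans [0:7] → 'cccccc8'.
Captured: group 1 = 'c'.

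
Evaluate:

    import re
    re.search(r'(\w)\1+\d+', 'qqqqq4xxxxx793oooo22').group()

`\1` has to match the exact text group 1 already captured.
The match spans [0:6] → 'qqqqq4'.

'qqqqq4'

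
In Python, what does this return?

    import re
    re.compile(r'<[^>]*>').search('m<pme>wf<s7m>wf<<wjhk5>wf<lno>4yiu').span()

`re.search` scans for the first position where the pattern succeeds.
The match spans [1:6] → '<pme>'.

(1, 6)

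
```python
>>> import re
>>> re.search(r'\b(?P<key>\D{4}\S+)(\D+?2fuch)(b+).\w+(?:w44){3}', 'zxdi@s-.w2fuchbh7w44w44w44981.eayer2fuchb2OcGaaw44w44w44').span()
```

(0, 56)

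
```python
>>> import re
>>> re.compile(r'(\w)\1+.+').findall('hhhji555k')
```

`\1` is not a pattern — it's the concrete string captured by group 1, re-applied verbatim.
Because there's exactly one group, `findall` drops the full match and keeps group 1 from the one hit.

['h']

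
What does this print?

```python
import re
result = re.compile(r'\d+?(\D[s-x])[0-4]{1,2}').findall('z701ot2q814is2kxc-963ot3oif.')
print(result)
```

The pattern matches one or more of a digit (lazy); then a non-digit, then a character in [s-x] (captured); then 1 to 2 of a character in [0-4].
Scanning left to right: at [1:7] match '701ot2', group 1 = 'ot'; at [8:14] match '814is2', group 1 = 'is'; at [18:24] match '963ot3', group 1 = 'ot'.
Because there's exactly one group, `findall` drops the full match and keeps group 1 from each hit.

['ot', 'is', 'ot']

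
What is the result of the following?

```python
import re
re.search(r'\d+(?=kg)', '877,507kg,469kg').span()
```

(4, 7)

The `(?=…)`/`(?<=…)` assertion just peeks at neighbouring text; it doesn't advance the match position.
`search` walks the string left to right and returns the first match it finds.
The match spans [4:7] → '507'.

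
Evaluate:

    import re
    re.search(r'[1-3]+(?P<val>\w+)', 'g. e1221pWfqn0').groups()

('pWfqn0',)

The match spans [4:14] → '1221pWfqn0'.
Captured: group 1 = 'pWfqn0'.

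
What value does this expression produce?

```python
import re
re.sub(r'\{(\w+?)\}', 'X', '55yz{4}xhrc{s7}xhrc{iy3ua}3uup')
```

'55yzXxhrcXxhrcX3uup'

Matches: at [4:7] → '{4}'; at [11:15] → '{s7}'; at [19:26] → '{iy3ua}'.
Every occurrence is swapped for 'X'.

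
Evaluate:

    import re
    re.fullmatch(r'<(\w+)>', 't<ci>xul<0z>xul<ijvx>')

None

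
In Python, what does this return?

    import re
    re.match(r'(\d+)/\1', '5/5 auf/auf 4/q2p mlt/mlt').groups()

The match spans [0:3] → '5/5'.
Captured: group 1 = '5'.

('5',)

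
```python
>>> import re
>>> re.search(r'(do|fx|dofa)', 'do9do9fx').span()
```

(0, 2)

The match spans [0:2] → 'do'.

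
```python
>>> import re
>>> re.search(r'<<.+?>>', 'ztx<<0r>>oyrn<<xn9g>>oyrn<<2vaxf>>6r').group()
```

'<<0r>>'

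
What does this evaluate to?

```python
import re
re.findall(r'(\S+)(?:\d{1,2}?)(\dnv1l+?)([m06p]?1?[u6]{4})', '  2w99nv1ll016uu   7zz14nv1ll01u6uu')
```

Pattern: one or more of a non-whitespace character (captured); then 1 to 2 of a digit (lazy) (non-capturing group); then a digit, then the literal 'nv1', then one or more of a literal 'l' (lazy) (captured); then optionally one of [m06p], then optionally the literal '1', then exactly 4 of one of [u6] (captured).
Matches: at [19:35] match '7zz14nv1ll01u6uu', groups = ('7zz', '4nv1ll', '01u6uu').
Multiple groups make `findall` return tuples — one 3-tuple for the one match.

[('7zz', '4nv1ll', '01u6uu')]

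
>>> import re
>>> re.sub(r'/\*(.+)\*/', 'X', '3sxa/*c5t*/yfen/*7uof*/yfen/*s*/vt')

'3sxaXvt'

Matches: at [4:32] → '/*c5t*/yfen/*7uof*/yfen/*s*/'.
`sub` substitutes 'X' at each match site.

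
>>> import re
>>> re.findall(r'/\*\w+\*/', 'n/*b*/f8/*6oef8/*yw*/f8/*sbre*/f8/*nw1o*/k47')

['/*b*/', '/*yw*/', '/*sbre*/', '/*nw1o*/']

Since nothing is captured, `findall` lists the 4 matched substrings directly.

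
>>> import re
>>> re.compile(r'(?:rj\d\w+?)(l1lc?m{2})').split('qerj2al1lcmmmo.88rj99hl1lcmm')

['qe', 'l1lcmm', 'mo.88', 'l1lcmm', '']

The pattern matches the literal 'rj', then a digit, then one or more of a word character (lazy) (non-capturing group); then the literal 'l1l', then optionally the literal 'c', then exactly 2 of the literal 'm' (captured).
The group in the pattern means `split` returns the separators' captures alongside the pieces.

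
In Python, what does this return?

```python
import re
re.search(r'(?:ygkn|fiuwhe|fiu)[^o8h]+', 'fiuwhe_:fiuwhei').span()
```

(0, 12)

Branches in `(...|...)` are attempted left-to-right; the first branch that allows the whole pattern to succeed is taken.
`re.search` scans for the first position where the pattern succeeds.
The match spans [0:12] → 'fiuwhe_:fiuw'.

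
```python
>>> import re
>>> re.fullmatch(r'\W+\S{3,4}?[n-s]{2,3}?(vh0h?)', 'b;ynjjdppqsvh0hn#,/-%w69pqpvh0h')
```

None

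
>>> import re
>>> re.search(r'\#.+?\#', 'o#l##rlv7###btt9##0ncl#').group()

'#l#'

Because the quantifier is non-greedy, it stops expanding at the earliest point where the rest of the pattern can succeed.
`search` walks the string left to right and returns the first match it finds.
The match spans [1:4] → '#l#'.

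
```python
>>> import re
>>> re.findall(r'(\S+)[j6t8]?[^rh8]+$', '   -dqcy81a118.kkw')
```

One capturing group, so `findall` returns just the captured substring from the one match — 1 in all.

['-dqcy81a118.kk']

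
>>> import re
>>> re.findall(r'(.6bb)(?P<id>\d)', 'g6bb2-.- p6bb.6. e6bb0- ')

The pattern matches any character, then the literal '6bb' (captured); then a digit (captured as 'id').
Walking the string: at [0:5] match 'g6bb2', groups = ('g6bb', '2'); at [17:22] match 'e6bb0', groups = ('e6bb', '0').
With 2 capturing groups, `findall` returns a 2-tuple per match.

[('g6bb', '2'), ('e6bb', '0')]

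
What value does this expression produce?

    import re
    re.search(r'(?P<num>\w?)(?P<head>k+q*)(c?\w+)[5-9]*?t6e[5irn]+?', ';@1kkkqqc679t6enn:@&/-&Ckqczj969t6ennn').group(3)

'c679'

Pattern: optionally a word character (captured as 'num'); then one or more of a literal 'k', then zero or more of a literal 'q' (captured as 'head'); then optionally the literal 'c', then one or more of a word character (captured); then zero or more of a character in [5-9] (lazy), then the literal 't6e', then one or more of one of [5irn] (lazy).
The `?` after the quantifier makes it lazy — it takes as little as possible before letting the rest of the pattern try.
`re.search` scans for the first position where the pattern succeeds.
The match spans [2:16] → '1kkkqqc679t6en'.
Captured: group 1 = '1', group 2 = 'kkkqq', group 3 = 'c679'.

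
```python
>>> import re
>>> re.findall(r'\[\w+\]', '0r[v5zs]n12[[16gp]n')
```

Matches: at [2:8] → '[v5zs]'; at [12:18] → '[16gp]'.
No capturing groups, so `findall` returns the 2 full match strings.

['[v5zs]', '[16gp]']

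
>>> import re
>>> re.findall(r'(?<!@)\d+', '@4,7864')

['7864']

`(?!…)`/`(?<!…)` only lets a position through if the neighbouring text does NOT match; no characters are consumed.
Scanning left to right: at [3:7] → '7864'.
No capturing groups, so `findall` returns the 1 full match string.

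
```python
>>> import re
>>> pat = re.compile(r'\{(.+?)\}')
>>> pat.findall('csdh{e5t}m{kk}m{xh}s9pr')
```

['e5t', 'kk', 'xh']

Because the quantifier is non-greedy, it stops expanding at the earliest point where the rest of the pattern can succeed.
One capturing group, so `findall` returns just the captured substring from each match — 3 in all.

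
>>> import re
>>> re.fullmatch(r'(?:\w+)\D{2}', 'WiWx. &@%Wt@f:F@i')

None

`fullmatch` succeeds only if the pattern covers the string from start to end.
Here there's no way to consume every character, so the call returns None.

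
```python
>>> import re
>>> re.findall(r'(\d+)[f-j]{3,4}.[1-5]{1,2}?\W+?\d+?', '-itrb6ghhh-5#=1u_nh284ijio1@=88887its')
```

Pattern: one or more of a digit (captured); then 3 to 4 of a character in [f-j], then any character, then 1 to 2 of a character in [1-5] (lazy); then one or more of a non-word character (lazy), then one or more of a digit (lazy).
Walking the string: at [5:15] match '6ghhh-5#=1', group 1 = '6'; at [19:30] match '284ijio1@=8', group 1 = '284'.
`findall` collects group 1 from each match (2 total).

['6', '284']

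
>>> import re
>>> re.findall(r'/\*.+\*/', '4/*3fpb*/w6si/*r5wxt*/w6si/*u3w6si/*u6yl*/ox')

['/*3fpb*/w6si/*r5wxt*/w6si/*u3w6si/*u6yl*/']

No capturing groups, so `findall` returns the 1 full match string.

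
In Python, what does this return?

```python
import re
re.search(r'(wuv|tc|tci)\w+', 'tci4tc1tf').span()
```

`re.search` tries every starting position until one works.
The match spans [0:9] → 'tci4tc1tf'.
Captured: group 1 = 'tc'.

(0, 9)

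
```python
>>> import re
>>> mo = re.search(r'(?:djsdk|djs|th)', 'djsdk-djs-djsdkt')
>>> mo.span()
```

(0, 5)

Branches in `(...|...)` are attempted left-to-right; the first branch that allows the whole pattern to succeed is taken.
The match spans [0:5] → 'djsdk'.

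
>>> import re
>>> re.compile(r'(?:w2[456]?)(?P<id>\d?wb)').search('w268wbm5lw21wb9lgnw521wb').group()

'w268wb'

Pattern: the literal 'w2', then optionally one of [456] (non-capturing group); then optionally a digit, then the literal 'wb' (captured as 'id').
`re.search` scans for the first position where the pattern succeeds.
The match spans [0:6] → 'w268wb'.
Captured: group 1 = '8wb'.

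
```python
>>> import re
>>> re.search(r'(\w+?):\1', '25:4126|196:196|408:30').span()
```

(8, 15)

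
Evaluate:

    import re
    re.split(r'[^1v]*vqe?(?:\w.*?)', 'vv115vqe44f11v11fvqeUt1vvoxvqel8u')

['vv11', '4f11v11', 't1vv', '8u']

Lazy quantifiers expand one character at a time until the remainder of the pattern can match.
Splitting on the pattern gives 4 pieces.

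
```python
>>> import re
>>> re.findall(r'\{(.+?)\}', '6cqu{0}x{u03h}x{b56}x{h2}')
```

['0', 'u03h', 'b56', 'h2']

`findall` collects group 1 from each match (4 total).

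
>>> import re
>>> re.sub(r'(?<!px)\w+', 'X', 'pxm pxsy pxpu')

The negative lookaround is zero-width — it rules out positions where the adjacent text would match, without consuming anything.
Each match is replaced by 'X'.

'X X X'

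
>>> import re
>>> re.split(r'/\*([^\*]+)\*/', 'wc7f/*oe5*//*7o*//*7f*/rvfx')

['wc7f', 'oe5', '', '7o', '', '7f', 'rvfx']

Because the pattern has a capturing group, `split` also inserts each captured text between the pieces.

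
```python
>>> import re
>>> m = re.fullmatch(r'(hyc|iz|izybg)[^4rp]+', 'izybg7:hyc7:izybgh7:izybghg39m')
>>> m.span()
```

(0, 30)

For `fullmatch`, every character of the input must be accounted for by the pattern.
The match spans [0:30] → 'izybg7:hyc7:izybgh7:izybghg39m'.
Captured: group 1 = 'iz'.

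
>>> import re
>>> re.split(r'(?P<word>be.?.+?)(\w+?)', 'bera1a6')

['', 'bera', '1', 'a6']

A non-greedy quantifier consumes as few characters as it can — just enough that the remainder of the pattern still matches from where it stops; whatever follows it matches normally.
`re.split` interleaves the captured-group text with the surrounding fragments.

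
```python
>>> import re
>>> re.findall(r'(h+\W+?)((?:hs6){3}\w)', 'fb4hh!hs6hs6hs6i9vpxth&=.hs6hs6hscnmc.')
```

[('hh!', 'hs6hs6hs6i')]

Pattern: one or more of the literal 'h', then one or more of a non-word character (lazy) (captured); then the literal 'hs6' repeated 3 times, then a word character (captured).
Scanning left to right: at [3:16] match 'hh!hs6hs6hs6i', groups = ('hh!', 'hs6hs6hs6i').
`findall` packs the 2 group values into a tuple for every match.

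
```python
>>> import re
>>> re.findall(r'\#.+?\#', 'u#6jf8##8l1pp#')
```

['#6jf8#', '#8l1pp#']

A `+?`/`*?`/`{m,n}?` starts at its minimum and grows only as far as needed for what follows to match.
Walking the string: at [1:7] → '#6jf8#'; at [7:14] → '#8l1pp#'.
No capturing groups, so `findall` returns the 2 full match strings.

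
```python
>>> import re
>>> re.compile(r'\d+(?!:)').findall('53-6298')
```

['53', '6298']

Because the assertion is negative and zero-width, positions next to the forbidden text are skipped.
`findall` yields the raw match text (2 of them) because the pattern has no groups.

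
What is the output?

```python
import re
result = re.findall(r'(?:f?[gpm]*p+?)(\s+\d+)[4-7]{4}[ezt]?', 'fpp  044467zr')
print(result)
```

The pattern matches optionally the literal 'f', then zero or more of one of [gpm], then one or more of the literal 'p' (lazy) (non-capturing group); then one or more of whitespace, then one or more of a digit (captured); then exactly 4 of a character in [4-7], then optionally one of [ezt].
Scanning left to right: at [0:12] match 'fpp  044467z', group 1 = '  04'.
Because there's exactly one group, `findall` drops the full match and keeps group 1 from the one hit.

['  04']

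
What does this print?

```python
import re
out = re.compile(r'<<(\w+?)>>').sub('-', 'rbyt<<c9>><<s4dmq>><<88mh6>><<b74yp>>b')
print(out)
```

rbyt----b

Each match is replaced by '-'.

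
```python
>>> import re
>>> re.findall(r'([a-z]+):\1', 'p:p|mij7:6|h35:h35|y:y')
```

A backreference is literal: `\1` must see the identical characters the first group matched.
Because there's exactly one group, `findall` drops the full match and keeps group 1 from each hit.

['p', 'y']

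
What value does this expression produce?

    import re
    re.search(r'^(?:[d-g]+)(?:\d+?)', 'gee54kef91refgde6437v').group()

A `+?`/`*?`/`{m,n}?` starts at its minimum and grows only as far as needed for what follows to match.
The match spans [0:4] → 'gee5'.

'gee5'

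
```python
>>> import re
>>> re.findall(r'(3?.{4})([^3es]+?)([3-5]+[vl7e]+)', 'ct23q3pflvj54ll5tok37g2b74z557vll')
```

[('23q3', 'pflvj', '54ll'), ('tok3', '7g2b74z', '557vll')]

With 3 capturing groups, `findall` returns a 3-tuple per match.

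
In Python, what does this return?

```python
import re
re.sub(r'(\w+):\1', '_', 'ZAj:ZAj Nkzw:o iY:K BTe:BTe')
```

'_ Nkzw:o iY:K _'

The backreference `\1` re-matches whatever the first group consumed, character for character.
Matches: at [0:7] → 'ZAj:ZAj'; at [20:27] → 'BTe:BTe'.
`sub` substitutes '_' at each match site.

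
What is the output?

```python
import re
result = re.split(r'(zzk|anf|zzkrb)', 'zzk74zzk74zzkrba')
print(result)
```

['', 'zzk', '74', 'zzk', '74', 'zzk', 'rba']

`|` is ordered: at each position the engine commits to the first alternative that works.
Matches to split on: at [0:3] → 'zzk'; at [5:8] → 'zzk'; at [10:13] → 'zzk'.
The group in the pattern means `split` returns the separators' captures alongside the pieces.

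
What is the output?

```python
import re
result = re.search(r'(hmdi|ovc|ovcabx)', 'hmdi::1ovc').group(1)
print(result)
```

hmdi

Unlike `match`, `search` isn't anchored — it looks for the pattern anywhere in the string.
The match spans [0:4] → 'hmdi'.
Captured: group 1 = 'hmdi'.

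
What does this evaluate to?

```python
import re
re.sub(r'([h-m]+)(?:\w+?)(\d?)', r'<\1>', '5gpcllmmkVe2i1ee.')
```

'5gpc<llmmk>e2<i>ee.'

Pattern: one or more of a character in [h-m] (captured); then one or more of a word character (lazy) (non-capturing group); then optionally a digit (captured).
`\1` in the replacement pulls in group 1's text for each match.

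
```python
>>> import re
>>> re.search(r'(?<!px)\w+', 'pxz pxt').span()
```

(0, 3)

The negative lookahead/lookbehind blocks any match where the forbidden context is present.
The match spans [0:3] → 'pxz'.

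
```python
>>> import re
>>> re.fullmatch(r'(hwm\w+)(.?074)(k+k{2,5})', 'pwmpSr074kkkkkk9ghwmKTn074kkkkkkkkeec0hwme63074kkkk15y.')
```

None

The pattern matches the literal 'hwm', then one or more of a word character (captured); then optionally any character, then the literal '074' (captured); then one or more of a literal 'k', then 2 to 5 of a literal 'k' (captured).
For `fullmatch`, every character of the input must be accounted for by the pattern.
Here the string isn't matched end-to-end, so the call returns None.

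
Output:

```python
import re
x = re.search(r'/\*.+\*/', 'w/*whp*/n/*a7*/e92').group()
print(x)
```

The match spans [1:15] → '/*whp*/n/*a7*/'.

/*whp*/n/*a7*/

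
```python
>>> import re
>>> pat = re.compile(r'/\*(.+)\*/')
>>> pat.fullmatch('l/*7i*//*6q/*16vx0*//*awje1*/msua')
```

None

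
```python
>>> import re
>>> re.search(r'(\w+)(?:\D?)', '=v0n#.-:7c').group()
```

'v0n#'

The match spans [1:5] → 'v0n#'.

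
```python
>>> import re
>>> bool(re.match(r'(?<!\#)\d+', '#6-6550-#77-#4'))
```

Because the assertion is negative and zero-width, positions next to the forbidden text are skipped.
`re.match` only tries the pattern at the start of the string.
Here position 0 doesn't satisfy it, so the call returns None, and `bool(None)` is False.

False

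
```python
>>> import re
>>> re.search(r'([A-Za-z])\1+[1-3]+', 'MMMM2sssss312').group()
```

'MMMM2'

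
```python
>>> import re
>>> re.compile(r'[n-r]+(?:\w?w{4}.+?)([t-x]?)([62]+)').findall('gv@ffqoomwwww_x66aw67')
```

[('x', '66')]

This matches one or more of a character in [n-r]; then optionally a word character, then exactly 4 of the literal 'w', then one or more of any character (lazy) (non-capturing group); then optionally a character in [t-x] (captured); then one or more of one of [62] (captured).
A non-greedy quantifier consumes as few characters as it can — just enough that the remainder of the pattern still matches from where it stops; whatever follows it matches normally.
Scanning left to right: at [5:17] match 'qoomwwww_x66', groups = ('x', '66').
2 groups means the one result is a tuple of 2 captured strings — 1 here.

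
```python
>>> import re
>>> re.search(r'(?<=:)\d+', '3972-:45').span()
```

(6, 8)

The `(?=…)`/`(?<=…)` assertion just peeks at neighbouring text; it doesn't advance the match position.
Unlike `match`, `search` isn't anchored — it looks for the pattern anywhere in the string.
The match spans [6:8] → '45'.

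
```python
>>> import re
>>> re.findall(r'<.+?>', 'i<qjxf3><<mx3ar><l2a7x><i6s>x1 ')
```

['<qjxf3>', '<<mx3ar>', '<l2a7x>', '<i6s>']

Because the quantifier is non-greedy, it stops expanding at the earliest point where the rest of the pattern can succeed.
Matches: at [1:8] → '<qjxf3>'; at [8:16] → '<<mx3ar>'; at [16:23] → '<l2a7x>'; at [23:28] → '<i6s>'.
`findall` yields the raw match text (4 of them) because the pattern has no groups.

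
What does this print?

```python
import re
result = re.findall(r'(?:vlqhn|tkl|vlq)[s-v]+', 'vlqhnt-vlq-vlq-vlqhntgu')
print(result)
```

No capturing groups, so `findall` returns the 2 full match strings.

['vlqhnt', 'vlqhnt']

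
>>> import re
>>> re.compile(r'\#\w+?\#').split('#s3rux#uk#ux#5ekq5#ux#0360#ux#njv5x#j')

['', 'uk', '5ekq5', '0360', 'njv5x#j']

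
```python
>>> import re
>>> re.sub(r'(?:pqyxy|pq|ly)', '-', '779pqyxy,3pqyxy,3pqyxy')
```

'779-,3-,3-'

`|` is ordered: at each position the engine commits to the first alternative that works.
Matches: at [3:8] → 'pqyxy'; at [10:15] → 'pqyxy'; at [17:22] → 'pqyxy'.
Every occurrence is swapped for '-'.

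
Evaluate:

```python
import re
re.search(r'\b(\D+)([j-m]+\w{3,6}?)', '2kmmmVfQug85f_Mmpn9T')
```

None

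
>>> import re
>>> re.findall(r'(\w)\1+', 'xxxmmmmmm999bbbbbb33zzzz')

['x', 'm', '9', 'b', '3', 'z']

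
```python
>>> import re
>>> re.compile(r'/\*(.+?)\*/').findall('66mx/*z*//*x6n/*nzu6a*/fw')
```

['z', 'x6n/*nzu6a']

With the lazy modifier that quantifier settles for the fewest repetitions that let the rest of the pattern succeed (the atoms after it are unaffected and can still be greedy).
Walking the string: at [4:9] match '/*z*/', group 1 = 'z'; at [9:23] match '/*x6n/*nzu6a*/', group 1 = 'x6n/*nzu6a'.
`findall` collects group 1 from each match (2 total).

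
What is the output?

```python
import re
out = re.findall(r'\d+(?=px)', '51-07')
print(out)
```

Since nothing is captured, `findall` lists the 0 matched substrings directly.
Nothing in the string satisfies the pattern, so the list is empty.

[]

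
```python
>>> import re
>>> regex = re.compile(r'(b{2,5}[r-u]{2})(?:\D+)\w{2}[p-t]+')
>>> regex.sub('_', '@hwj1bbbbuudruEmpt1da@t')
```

'@hwj1_1da@t'

The pattern matches 2 to 5 of a literal 'b', then exactly 2 of a character in [r-u] (captured); then one or more of a non-digit (non-capturing group); then exactly 2 of a word character, then one or more of a character in [p-t].
Matches: at [5:18] → 'bbbbuudruEmpt'.
Each match is replaced by '_'.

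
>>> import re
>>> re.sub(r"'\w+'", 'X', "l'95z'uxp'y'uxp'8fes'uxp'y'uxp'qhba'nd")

Matches: at [1:6] → "'95z'"; at [9:12] → "'y'"; at [15:21] → "'8fes'"; at [24:27] → "'y'"; at [30:36] → "'qhba'".
`sub` substitutes 'X' at each match site.

'lXuxpXuxpXuxpXuxpXnd'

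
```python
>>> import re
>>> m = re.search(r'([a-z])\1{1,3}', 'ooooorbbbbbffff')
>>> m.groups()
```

`\1` has to match the exact text group 1 already captured.
`search` walks the string left to right and returns the first match it finds.
The match spans [0:4] → 'oooo'.
Captured: group 1 = 'o'.

('o',)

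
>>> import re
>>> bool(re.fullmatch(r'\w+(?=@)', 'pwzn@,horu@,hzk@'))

False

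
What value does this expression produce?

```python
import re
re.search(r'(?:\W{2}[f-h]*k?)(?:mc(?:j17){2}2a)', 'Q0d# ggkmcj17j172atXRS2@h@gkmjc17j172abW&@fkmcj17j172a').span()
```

(3, 18)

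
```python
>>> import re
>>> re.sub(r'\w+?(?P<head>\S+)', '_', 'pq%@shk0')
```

Each match is replaced by '_'.

'_'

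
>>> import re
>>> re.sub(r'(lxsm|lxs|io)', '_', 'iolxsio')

Matches: at [0:2] → 'io'; at [2:5] → 'lxs'; at [5:7] → 'io'.
`sub` substitutes '_' at each match site.

'___'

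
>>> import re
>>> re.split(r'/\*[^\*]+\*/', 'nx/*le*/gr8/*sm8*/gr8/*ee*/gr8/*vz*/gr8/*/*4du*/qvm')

Matches to split on: at [2:8] → '/*le*/'; at [11:18] → '/*sm8*/'; at [21:27] → '/*ee*/'; at [30:36] → '/*vz*/'; at [41:48] → '/*4du*/'.
Each match becomes a cut point; 6 segments remain.

['nx', 'gr8', 'gr8', 'gr8', 'gr8/*', 'qvm']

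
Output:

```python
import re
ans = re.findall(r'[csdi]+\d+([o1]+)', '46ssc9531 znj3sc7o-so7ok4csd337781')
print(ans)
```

`findall` collects group 1 from each match (3 total).

['1', 'o', '1']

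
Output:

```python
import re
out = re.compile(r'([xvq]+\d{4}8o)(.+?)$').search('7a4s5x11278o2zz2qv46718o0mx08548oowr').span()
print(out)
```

Pattern: one or more of one of [xvq], then exactly 4 of a digit, then the literal '8o' (captured); then one or more of any character (lazy) (captured); then anchored at the end.
The match spans [5:36] → 'x11278o2zz2qv46718o0mx08548oowr'.

(5, 36)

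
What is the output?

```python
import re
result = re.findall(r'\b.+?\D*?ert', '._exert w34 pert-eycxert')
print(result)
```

['_exert', ' w34 pert', '-eycxert']

Pattern: a word boundary (`\b`, zero-width); then one or more of any character (lazy); then zero or more of a non-digit (lazy), then the literal 'ert'.
With the lazy modifier that quantifier settles for the fewest repetitions that let the rest of the pattern succeed (the atoms after it are unaffected and can still be greedy).
Walking the string: at [1:7] → '_exert'; at [7:16] → ' w34 pert'; at [16:24] → '-eycxert'.
No capturing groups, so `findall` returns the 3 full match strings.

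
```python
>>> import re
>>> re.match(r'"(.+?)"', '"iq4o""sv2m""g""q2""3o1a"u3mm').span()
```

With `match`, the pattern is implicitly anchored at the beginning.
The match spans [0:6] → '"iq4o"'.

(0, 6)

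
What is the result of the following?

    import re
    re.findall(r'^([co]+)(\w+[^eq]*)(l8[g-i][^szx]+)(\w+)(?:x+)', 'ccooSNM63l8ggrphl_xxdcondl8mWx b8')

The pattern matches anchored at the start of the string; then one or more of one of [co] (captured); then one or more of a word character, then zero or more of any character except [eq] (captured); then the literal 'l8', then a character in [g-i], then one or more of any character except [szx] (captured); then one or more of a word character (captured); then one or more of a literal 'x' (non-capturing group).
Matches: at [0:30] match 'ccooSNM63l8ggrphl_xxdcondl8mWx', groups = ('ccoo', 'SNM63', 'l8ggrphl_', 'xxdcondl8mW').
Multiple groups make `findall` return tuples — one 4-tuple for the one match.

[('ccoo', 'SNM63', 'l8ggrphl_', 'xxdcondl8mW')]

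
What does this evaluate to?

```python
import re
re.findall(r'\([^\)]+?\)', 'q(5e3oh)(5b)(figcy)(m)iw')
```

['(5e3oh)', '(5b)', '(figcy)', '(m)']

Matches: at [1:8] → '(5e3oh)'; at [8:12] → '(5b)'; at [12:19] → '(figcy)'; at [19:22] → '(m)'.
`findall` yields the raw match text (4 of them) because the pattern has no groups.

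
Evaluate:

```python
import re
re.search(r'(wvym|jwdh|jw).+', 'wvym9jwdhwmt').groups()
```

('wvym',)

`search` walks the string left to right and returns the first match it finds.
The match spans [0:12] → 'wvym9jwdhwmt'.
Captured: group 1 = 'wvym'.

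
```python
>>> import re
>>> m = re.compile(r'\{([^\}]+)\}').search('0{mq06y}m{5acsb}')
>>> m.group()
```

Unlike `match`, `search` isn't anchored — it looks for the pattern anywhere in the string.
The match spans [1:8] → '{mq06y}'.
Captured: group 1 = 'mq06y'.

'{mq06y}'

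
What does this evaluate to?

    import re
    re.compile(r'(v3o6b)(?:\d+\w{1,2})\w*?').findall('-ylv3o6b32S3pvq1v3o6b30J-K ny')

['v3o6b', 'v3o6b']

With the lazy modifier that quantifier settles for the fewest repetitions that let the rest of the pattern succeed (the atoms after it are unaffected and can still be greedy).
With a single group, `findall` returns only what that group captured — 2 items.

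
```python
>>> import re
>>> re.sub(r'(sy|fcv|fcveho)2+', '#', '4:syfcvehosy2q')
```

'4:syfcveho#q'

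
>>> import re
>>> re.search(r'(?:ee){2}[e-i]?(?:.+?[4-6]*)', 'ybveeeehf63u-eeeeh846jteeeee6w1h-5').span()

This matches the literal 'ee' repeated 2 times, then optionally a character in [e-i]; then one or more of any character (lazy), then zero or more of a character in [4-6] (non-capturing group).
Because the quantifier is non-greedy, it stops expanding at the earliest point where the rest of the pattern can succeed.
`re.search` tries every starting position until one works.
The match spans [3:10] → 'eeeehf6'.

(3, 10)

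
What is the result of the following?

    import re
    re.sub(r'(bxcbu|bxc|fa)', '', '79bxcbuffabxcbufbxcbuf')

'79fff'

Branches in `(...|...)` are attempted left-to-right; the first branch that allows the whole pattern to succeed is taken.
Each match is replaced by ''.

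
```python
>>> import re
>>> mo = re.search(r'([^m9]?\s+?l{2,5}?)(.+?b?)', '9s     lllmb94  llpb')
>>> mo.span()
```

(1, 10)

A `+?`/`*?`/`{m,n}?` starts at its minimum and grows only as far as needed for what follows to match.
The match spans [1:10] → 's     lll'.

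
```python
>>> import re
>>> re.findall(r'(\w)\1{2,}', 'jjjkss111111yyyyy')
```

['j', '1', 'y']

After group 1 captures some text, `\1` only succeeds where that same text appears again.
`findall` collects group 1 from each match (3 total).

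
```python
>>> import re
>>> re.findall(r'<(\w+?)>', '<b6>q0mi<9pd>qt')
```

With a single group, `findall` returns only what that group captured — 2 items.

['b6', '9pd']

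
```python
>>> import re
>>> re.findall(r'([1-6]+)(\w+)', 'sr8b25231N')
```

Pattern: one or more of a character in [1-6] (captured); then one or more of a word character (captured).
Matches: at [4:10] match '25231N', groups = ('25231', 'N').
`findall` packs the 2 group values into a tuple for every match.

[('25231', 'N')]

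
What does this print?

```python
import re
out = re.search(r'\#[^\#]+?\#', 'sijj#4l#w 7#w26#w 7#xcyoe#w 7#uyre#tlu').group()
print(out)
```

Unlike `match`, `search` isn't anchored — it looks for the pattern anywhere in the string.
The match spans [4:8] → '#4l#'.

#4l#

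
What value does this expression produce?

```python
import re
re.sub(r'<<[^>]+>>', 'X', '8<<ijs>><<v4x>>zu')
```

'8XXzu'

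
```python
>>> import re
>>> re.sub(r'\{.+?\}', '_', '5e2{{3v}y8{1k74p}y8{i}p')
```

'5e2_y8_y8_p'

A non-greedy quantifier consumes as few characters as it can — just enough that the remainder of the pattern still matches from where it stops; whatever follows it matches normally.
Matches: at [3:8] → '{{3v}'; at [10:17] → '{1k74p}'; at [19:22] → '{i}'.
Every occurrence is swapped for '_'.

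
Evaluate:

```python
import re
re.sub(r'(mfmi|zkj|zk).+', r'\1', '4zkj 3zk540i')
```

'4zkj'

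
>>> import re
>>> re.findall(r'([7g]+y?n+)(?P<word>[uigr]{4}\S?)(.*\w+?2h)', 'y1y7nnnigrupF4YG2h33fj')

[('7nnn', 'igrup', 'F4YG2h')]

3 groups means the one result is a tuple of 3 captured strings — 1 here.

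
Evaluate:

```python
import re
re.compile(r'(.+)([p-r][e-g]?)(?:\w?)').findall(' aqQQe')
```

This matches one or more of any character (captured); then a character in [p-r], then optionally a character in [e-g] (captured); then optionally a word character (non-capturing group).
Walking the string: at [0:4] match ' aqQ', groups = (' a', 'q').
2 groups means the one result is a tuple of 2 captured strings — 1 here.

[(' a', 'q')]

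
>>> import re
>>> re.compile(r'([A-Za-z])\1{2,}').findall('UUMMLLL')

['L']

A backreference is literal: `\1` must see the identical characters the first group matched.
Because there's exactly one group, `findall` drops the full match and keeps group 1 from the one hit.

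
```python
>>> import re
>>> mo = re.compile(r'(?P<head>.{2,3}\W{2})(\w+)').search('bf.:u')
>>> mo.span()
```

(0, 5)

This matches 2 to 3 of any character, then exactly 2 of a non-word character (captured as 'head'); then one or more of a word character (captured).
The match spans [0:5] → 'bf.:u'.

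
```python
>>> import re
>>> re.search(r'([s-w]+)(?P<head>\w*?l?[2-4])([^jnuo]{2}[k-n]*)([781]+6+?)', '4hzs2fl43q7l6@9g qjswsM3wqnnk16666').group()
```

This matches one or more of a character in [s-w] (captured); then zero or more of a word character (lazy), then optionally a literal 'l', then a character in [2-4] (captured as 'head'); then exactly 2 of any character except [jnuo], then zero or more of a character in [k-n] (captured); then one or more of one of [781], then one or more of the literal '6' (lazy) (captured).
`search` walks the string left to right and returns the first match it finds.
The match spans [19:31] → 'swsM3wqnnk16'.
Captured: group 1 = 'sws', group 2 = 'M3', group 3 = 'wqnnk', group 4 = '16'.

'swsM3wqnnk16'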